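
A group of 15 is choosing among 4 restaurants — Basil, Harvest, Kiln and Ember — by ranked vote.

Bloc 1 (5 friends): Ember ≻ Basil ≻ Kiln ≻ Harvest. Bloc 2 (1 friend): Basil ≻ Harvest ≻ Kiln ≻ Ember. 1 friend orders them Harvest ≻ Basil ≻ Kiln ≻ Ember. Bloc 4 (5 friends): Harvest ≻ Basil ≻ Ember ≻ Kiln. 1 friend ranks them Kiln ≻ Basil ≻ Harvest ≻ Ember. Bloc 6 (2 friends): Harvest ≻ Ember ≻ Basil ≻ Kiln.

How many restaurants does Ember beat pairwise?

1

Ember against each rival (15 friends):
Ember vs Basil: 5+2 = 7 for Ember, 8 for Basil — Basil by 8–7.
Ember–Harvest: Harvest 10–5.
Ember vs Kiln: Ember wins 12–3.
Ember beats Kiln; loses to Basil, Harvest — 1 pairwise win.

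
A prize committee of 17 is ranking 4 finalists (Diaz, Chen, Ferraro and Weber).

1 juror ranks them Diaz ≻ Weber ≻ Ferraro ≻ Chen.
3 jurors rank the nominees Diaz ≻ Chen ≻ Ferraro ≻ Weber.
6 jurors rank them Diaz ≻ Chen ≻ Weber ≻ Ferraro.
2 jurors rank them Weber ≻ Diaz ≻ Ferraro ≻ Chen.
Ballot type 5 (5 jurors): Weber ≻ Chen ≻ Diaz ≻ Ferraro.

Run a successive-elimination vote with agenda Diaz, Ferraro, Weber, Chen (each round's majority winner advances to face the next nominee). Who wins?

Round 1: Diaz vs Ferraro — 17–0, Diaz advances.
Round 2: Diaz vs Weber — 10–7, Diaz advances.
Round 3: Diaz vs Chen — 12–5, Diaz advances.
Diaz survives the agenda.

Diaz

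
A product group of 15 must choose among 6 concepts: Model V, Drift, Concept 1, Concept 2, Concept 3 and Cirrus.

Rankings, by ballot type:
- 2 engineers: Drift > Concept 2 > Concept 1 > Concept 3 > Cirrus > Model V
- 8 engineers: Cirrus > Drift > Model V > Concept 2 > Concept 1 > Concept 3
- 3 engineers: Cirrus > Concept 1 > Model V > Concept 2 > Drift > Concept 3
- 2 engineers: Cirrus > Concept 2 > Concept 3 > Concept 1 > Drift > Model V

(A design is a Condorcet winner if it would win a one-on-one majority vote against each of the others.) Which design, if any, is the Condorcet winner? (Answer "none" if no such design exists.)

Pairwise majorities:
Model V vs Drift: 3 for Model V, 12 for Drift — Drift by 12–3.
Model V vs Concept 1: Model V is ranked higher on 8 ballots, Concept 1 on 7. Model V wins 8–7.
Model V vs Concept 2: Model V preferred on 8+3 = 11 ballots; Model V wins 11–4.
Model V vs Concept 3: Model V preferred on 8+3 = 11 ballots; Model V wins 11–4.
Model V vs Cirrus: 0 to 15, Cirrus.
Drift vs Concept 1: Drift preferred on 2+8 = 10 ballots; Drift wins 10–5.
Drift vs Concept 2: 10 to 5, Drift.
Drift vs Concept 3: 2+8+3 = 13 for Drift, 2 for Concept 3 — Drift by 13–2.
Drift vs Cirrus: 2 for Drift, 13 for Cirrus — Cirrus by 13–2.
Concept 1 vs Concept 2: Concept 1 is ranked higher on 3 ballots, Concept 2 on 12. Concept 2 wins 12–3.
Concept 1 vs Concept 3: 2+8+3 = 13 for Concept 1, 2 for Concept 3 — Concept 1 by 13–2.
Concept 1 vs Cirrus: Concept 1 is ranked higher on 2 ballots, Cirrus on 13. Cirrus wins 13–2.
Concept 2 vs Concept 3: Concept 2 preferred on 2+8+3+2 = 15 ballots; Concept 2 wins 15–0.
Concept 2 vs Cirrus: Concept 2 is ranked higher on 2 ballots, Cirrus on 13. Cirrus wins 13–2.
Concept 3 vs Cirrus: 2 for Concept 3, 13 for Cirrus — Cirrus by 13–2.
Cirrus defeats every rival head-to-head and is the Condorcet winner.

Cirrus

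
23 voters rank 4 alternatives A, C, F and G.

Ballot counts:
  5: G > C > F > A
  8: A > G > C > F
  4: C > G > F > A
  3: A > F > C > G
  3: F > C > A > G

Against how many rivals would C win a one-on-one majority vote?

C against each rival (23 voters):
C vs A: C is ranked higher on 5+4+3 = 12 ballots, A on 11. C wins 12–11.
C–F: C 17–6.
C vs G: C preferred on 4+3+3 = 10 ballots; G wins 13–10.
C beats A, F; loses to G — 2 pairwise wins.

2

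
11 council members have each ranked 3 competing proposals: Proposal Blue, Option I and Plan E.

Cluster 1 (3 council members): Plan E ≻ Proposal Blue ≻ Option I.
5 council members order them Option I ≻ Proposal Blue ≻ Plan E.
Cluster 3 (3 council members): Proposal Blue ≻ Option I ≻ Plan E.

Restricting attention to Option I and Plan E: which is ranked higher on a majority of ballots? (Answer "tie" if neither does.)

Option I

Ballots ranking Option I above Plan E: 5 + 3 = 8.
Ballots ranking Plan E above Option I: 11 − 8 = 3.
Option I wins the head-to-head 8–3.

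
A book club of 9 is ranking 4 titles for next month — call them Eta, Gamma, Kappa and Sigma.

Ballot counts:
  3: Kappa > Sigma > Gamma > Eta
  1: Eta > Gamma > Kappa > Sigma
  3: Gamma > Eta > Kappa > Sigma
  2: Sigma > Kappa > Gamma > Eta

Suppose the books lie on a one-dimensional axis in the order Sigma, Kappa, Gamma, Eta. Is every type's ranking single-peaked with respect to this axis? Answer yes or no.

Axis positions: Sigma=1, Kappa=2, Gamma=3, Eta=4.
Type 1 (peak Kappa at position 2): ranking walks positions 2-1-3-4, expanding outward from the peak — single-peaked.
Type 2 (peak Eta at position 4): ranking walks positions 4-3-2-1, expanding outward from the peak — single-peaked.
Type 3 (peak Gamma at position 3): ranking walks positions 3-4-2-1, expanding outward from the peak — single-peaked.
Type 4 (peak Sigma at position 1): ranking walks positions 1-2-3-4, expanding outward from the peak — single-peaked.
Every ranking is single-peaked on this axis.

yes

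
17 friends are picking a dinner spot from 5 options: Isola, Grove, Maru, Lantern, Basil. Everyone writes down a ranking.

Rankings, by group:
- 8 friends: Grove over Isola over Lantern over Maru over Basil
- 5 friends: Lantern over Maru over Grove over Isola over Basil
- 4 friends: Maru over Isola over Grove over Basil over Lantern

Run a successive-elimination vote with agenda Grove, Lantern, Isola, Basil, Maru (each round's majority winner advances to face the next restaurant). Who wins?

Maru

Round 1: Grove vs Lantern — 12–5, Grove advances.
Round 2: Grove vs Isola — 13–4, Grove advances.
Round 3: Grove vs Basil — 17–0, Grove advances.
Round 4: Grove vs Maru — 8–9, Maru advances.
Maru survives the agenda.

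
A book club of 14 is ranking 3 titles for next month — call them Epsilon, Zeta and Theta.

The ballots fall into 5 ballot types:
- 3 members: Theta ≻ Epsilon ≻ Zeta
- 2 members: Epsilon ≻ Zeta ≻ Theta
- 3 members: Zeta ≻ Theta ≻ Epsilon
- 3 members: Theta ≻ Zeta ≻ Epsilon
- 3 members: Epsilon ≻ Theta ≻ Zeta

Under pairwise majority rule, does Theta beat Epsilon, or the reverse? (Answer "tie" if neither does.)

Ballots ranking Theta above Epsilon: 3 + 3 + 3 = 9.
Ballots ranking Epsilon above Theta: 14 − 9 = 5.
Theta wins the head-to-head 9–5.

Theta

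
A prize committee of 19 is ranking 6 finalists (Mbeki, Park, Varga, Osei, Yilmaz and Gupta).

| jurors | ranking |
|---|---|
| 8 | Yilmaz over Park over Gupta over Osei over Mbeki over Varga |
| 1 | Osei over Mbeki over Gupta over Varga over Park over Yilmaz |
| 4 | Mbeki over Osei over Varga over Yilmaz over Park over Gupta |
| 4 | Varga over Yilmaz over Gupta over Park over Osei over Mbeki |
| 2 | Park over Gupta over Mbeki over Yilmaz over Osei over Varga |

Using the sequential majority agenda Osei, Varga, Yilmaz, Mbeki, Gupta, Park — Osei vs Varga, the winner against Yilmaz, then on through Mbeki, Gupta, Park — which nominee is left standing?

Yilmaz

Round 1: Osei vs Varga — 15–4, Osei advances.
Round 2: Osei vs Yilmaz — 5–14, Yilmaz advances.
Round 3: Yilmaz vs Mbeki — 12–7, Yilmaz advances.
Round 4: Yilmaz vs Gupta — 16–3, Yilmaz advances.
Round 5: Yilmaz vs Park — 16–3, Yilmaz advances.
The agenda winner is Yilmaz.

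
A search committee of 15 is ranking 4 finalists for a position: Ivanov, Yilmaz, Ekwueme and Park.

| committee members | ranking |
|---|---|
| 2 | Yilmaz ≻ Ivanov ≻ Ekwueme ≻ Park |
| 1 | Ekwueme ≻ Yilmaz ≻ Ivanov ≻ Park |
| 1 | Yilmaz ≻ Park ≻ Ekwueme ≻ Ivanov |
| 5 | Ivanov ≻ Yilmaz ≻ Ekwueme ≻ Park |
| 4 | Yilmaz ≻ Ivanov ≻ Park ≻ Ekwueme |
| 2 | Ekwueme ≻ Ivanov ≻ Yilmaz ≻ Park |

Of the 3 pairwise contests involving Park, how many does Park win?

Park against each rival (15 committee members):
Park vs Ivanov: 1 for Park, 14 for Ivanov — Ivanov by 14–1.
Park vs Yilmaz: 0 to 15, Yilmaz.
Park vs Ekwueme: Ekwueme, 10–5.
Park beats no one; loses to Ivanov, Yilmaz, Ekwueme — 0 pairwise wins.

0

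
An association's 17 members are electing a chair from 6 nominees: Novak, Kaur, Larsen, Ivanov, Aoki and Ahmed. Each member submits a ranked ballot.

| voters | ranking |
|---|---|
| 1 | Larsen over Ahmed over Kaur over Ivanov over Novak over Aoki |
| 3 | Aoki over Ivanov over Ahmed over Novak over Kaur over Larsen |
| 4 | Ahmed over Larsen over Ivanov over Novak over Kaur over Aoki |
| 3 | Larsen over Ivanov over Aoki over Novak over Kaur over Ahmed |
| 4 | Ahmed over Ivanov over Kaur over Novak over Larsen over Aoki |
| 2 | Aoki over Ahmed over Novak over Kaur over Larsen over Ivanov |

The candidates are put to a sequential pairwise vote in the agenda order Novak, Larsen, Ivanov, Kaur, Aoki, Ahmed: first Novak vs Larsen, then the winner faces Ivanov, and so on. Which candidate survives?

Round 1: Novak vs Larsen — 9–8, Novak advances.
Round 2: Novak vs Ivanov — 2–15, Ivanov advances.
Round 3: Ivanov vs Kaur — 14–3, Ivanov advances.
Round 4: Ivanov vs Aoki — 12–5, Ivanov advances.
Round 5: Ivanov vs Ahmed — 6–11, Ahmed advances.
The agenda winner is Ahmed.

Ahmed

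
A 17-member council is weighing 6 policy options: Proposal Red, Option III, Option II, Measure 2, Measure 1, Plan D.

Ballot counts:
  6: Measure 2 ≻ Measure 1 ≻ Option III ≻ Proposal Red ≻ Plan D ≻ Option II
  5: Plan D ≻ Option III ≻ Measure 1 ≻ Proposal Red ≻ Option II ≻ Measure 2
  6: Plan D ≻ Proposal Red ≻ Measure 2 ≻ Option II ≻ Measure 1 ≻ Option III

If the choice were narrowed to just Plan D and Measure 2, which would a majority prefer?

Ballots ranking Plan D above Measure 2: 5 + 6 = 11.
Ballots ranking Measure 2 above Plan D: 17 − 11 = 6.
Plan D wins the head-to-head 11–6.

Plan D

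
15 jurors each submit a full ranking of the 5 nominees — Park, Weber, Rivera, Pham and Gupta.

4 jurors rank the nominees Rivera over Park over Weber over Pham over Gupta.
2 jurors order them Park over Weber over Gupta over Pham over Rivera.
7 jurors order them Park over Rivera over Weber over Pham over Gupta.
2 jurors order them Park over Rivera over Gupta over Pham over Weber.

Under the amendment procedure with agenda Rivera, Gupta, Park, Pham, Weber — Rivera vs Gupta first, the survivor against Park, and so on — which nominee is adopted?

Round 1: Rivera vs Gupta — 13–2, Rivera advances.
Round 2: Rivera vs Park — 4–11, Park advances.
Round 3: Park vs Pham — 15–0, Park advances.
Round 4: Park vs Weber — 15–0, Park advances.
The agenda winner is Park.

Park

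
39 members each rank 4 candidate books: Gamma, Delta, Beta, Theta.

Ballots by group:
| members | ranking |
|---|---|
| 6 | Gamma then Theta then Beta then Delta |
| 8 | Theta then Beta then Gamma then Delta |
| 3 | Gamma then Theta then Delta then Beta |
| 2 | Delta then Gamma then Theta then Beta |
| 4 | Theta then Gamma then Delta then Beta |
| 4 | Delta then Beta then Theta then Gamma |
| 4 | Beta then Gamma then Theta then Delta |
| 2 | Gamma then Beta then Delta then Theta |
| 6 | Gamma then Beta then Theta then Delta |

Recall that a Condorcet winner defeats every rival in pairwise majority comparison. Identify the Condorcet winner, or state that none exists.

Check each pair by majority over 39 ballots:
Gamma vs Delta: Gamma preferred on 33 ballots; Gamma wins 33–6.
Gamma vs Beta: 23 to 16, Gamma.
Gamma vs Theta: 23 to 16, Gamma.
Delta vs Beta: Delta is ranked higher on 3+2+4+4 = 13 ballots, Beta on 26. Beta wins 26–13.
Delta vs Theta: 8 to 31, Theta.
Beta vs Theta: Beta preferred on 4+4+2+6 = 16 ballots; Theta wins 23–16.
Gamma wins every pairwise contest, so Gamma is the Condorcet winner.

Gamma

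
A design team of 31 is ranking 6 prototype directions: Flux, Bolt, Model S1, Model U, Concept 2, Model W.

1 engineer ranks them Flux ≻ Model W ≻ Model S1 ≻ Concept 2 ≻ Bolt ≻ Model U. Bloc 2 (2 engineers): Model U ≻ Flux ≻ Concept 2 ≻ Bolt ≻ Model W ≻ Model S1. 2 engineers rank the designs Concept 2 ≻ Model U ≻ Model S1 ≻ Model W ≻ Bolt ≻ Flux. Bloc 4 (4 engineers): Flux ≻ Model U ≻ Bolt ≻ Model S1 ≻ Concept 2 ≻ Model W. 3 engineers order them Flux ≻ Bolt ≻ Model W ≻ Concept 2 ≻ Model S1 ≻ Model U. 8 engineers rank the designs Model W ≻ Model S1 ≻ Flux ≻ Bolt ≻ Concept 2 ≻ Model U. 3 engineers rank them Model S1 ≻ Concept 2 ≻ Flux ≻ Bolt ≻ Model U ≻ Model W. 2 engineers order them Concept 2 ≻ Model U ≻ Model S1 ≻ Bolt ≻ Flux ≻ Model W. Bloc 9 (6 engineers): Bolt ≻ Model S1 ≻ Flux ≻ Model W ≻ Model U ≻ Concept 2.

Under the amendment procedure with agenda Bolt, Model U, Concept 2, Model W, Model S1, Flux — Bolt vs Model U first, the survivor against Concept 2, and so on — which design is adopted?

Model S1

Round 1: Bolt vs Model U — 21–10, Bolt advances.
Round 2: Bolt vs Concept 2 — 21–10, Bolt advances.
Round 3: Bolt vs Model W — 20–11, Bolt advances.
Round 4: Bolt vs Model S1 — 15–16, Model S1 advances.
Round 5: Model S1 vs Flux — 21–10, Model S1 advances.
The agenda winner is Model S1.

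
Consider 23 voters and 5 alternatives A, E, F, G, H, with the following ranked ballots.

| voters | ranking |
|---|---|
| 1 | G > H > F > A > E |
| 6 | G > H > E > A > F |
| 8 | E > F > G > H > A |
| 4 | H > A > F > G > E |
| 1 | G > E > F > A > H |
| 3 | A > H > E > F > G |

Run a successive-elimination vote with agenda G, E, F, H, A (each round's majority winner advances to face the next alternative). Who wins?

H

Round 1: G vs E — 12–11, G advances.
Round 2: G vs F — 8–15, F advances.
Round 3: F vs H — 9–14, H advances.
Round 4: H vs A — 19–4, H advances.
H survives the agenda.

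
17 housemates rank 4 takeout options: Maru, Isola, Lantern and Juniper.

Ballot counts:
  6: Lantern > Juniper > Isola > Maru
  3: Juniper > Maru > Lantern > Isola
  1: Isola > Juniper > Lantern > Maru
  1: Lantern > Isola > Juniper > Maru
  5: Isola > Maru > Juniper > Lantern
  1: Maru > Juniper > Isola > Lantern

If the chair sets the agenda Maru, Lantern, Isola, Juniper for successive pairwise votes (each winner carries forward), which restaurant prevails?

Round 1: Maru vs Lantern — 9–8, Maru advances.
Round 2: Maru vs Isola — 4–13, Isola advances.
Round 3: Isola vs Juniper — 7–10, Juniper advances.
Juniper survives the agenda.

Juniper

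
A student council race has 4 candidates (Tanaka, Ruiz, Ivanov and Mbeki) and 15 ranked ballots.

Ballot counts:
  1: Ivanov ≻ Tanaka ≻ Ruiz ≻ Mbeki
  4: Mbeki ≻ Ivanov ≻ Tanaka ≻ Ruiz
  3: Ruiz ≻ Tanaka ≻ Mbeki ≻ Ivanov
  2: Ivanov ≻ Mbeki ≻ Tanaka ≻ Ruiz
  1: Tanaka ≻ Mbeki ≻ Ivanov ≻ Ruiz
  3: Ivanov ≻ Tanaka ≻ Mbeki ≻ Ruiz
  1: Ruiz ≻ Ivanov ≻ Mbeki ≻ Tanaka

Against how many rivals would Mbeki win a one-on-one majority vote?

2

Mbeki against each rival (15 voters):
Mbeki vs Tanaka: Tanaka wins 8–7.
Mbeki–Ruiz: Mbeki 10–5.
Mbeki–Ivanov: Mbeki 8–7.
Mbeki beats Ruiz, Ivanov; loses to Tanaka — 2 pairwise wins.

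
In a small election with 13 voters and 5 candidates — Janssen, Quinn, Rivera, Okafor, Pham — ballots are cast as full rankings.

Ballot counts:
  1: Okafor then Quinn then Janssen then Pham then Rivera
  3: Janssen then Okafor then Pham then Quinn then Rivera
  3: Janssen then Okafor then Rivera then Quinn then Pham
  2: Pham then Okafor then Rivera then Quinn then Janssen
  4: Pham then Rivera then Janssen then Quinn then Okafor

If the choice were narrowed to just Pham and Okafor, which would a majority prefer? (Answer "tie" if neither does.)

Okafor

Ballots ranking Pham above Okafor: 2 + 4 = 6.
Ballots ranking Okafor above Pham: 13 − 6 = 7.
Okafor wins the head-to-head 7–6.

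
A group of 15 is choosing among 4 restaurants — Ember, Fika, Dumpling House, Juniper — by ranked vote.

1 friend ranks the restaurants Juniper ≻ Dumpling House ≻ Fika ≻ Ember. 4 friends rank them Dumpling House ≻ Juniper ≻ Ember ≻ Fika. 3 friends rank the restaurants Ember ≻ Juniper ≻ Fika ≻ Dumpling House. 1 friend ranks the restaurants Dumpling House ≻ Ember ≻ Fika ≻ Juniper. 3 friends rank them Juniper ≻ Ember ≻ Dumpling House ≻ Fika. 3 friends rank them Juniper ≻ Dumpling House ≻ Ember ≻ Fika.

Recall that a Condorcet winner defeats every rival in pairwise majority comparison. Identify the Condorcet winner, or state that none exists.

Juniper

Pairwise majorities:
Ember vs Fika: Ember wins 14–1.
Ember vs Dumpling House: Dumpling House, 9–6.
Ember vs Juniper: Juniper wins 11–4.
Fika vs Dumpling House: Dumpling House wins 12–3.
Fika vs Juniper: Juniper wins 14–1.
Dumpling House vs Juniper: Juniper wins 10–5.
Only Juniper has no losses; Juniper is the Condorcet winner.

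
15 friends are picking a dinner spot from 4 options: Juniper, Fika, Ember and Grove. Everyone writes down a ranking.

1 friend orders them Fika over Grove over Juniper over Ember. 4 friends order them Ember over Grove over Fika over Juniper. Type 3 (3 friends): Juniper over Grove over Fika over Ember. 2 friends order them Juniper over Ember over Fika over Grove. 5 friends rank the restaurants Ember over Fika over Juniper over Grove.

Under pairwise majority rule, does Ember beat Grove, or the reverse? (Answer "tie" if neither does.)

Ballots ranking Ember above Grove: 4 + 2 + 5 = 11.
Ballots ranking Grove above Ember: 15 − 11 = 4.
Ember wins the head-to-head 11–4.

Ember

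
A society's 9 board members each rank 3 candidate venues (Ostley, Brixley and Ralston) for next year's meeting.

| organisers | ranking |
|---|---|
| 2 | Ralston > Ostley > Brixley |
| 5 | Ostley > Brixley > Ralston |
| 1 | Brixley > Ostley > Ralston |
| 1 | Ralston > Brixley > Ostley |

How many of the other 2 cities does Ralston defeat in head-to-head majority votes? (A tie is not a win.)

Ralston against each rival (9 organisers):
Ralston–Ostley: Ostley 6–3.
Ralston vs Brixley: Brixley, 6–3.
Ralston beats no one; loses to Ostley, Brixley — 0 pairwise wins.

0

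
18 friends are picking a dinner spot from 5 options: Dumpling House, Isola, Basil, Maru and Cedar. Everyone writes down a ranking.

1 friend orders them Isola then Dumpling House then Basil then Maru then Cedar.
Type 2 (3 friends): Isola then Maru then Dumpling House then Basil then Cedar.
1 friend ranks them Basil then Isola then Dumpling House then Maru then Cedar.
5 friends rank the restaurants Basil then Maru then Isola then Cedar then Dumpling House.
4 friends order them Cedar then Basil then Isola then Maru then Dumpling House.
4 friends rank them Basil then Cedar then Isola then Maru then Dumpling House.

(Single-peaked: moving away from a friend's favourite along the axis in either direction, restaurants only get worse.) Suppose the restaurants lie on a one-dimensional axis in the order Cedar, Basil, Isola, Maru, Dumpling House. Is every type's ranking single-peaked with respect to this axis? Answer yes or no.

no

Axis positions: Cedar=1, Basil=2, Isola=3, Maru=4, Dumpling House=5.
Type 1: ranking walks positions 3-5-2-4-1; Dumpling House is ranked above Maru even though Maru lies between Dumpling House and the peak Isola on the axis — preferences dip and rise again. Not single-peaked.
Type 2 (peak Isola at position 3): ranking walks positions 3-4-5-2-1, expanding outward from the peak — single-peaked.
Type 3: ranking walks positions 2-3-5-4-1; Dumpling House is ranked above Maru even though Maru lies between Dumpling House and the peak Basil on the axis — preferences dip and rise again. Not single-peaked.
Type 4: ranking walks positions 2-4-3-1-5; Maru is ranked above Isola even though Isola lies between Maru and the peak Basil on the axis — preferences dip and rise again. Not single-peaked.
Type 5 (peak Cedar at position 1): ranking walks positions 1-2-3-4-5, expanding outward from the peak — single-peaked.
Type 6 (peak Basil at position 2): ranking walks positions 2-1-3-4-5, expanding outward from the peak — single-peaked.
Type 1 violates single-peakedness, so the profile is not single-peaked on this axis.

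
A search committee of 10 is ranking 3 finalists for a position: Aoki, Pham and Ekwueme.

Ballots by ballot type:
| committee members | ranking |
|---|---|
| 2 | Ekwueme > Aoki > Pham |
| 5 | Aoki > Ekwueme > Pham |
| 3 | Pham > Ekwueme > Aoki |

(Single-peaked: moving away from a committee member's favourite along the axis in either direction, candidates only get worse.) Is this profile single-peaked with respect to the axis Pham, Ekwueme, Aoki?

yes

Axis positions: Pham=1, Ekwueme=2, Aoki=3.
Ballot type 1 (peak Ekwueme at position 2): ranking walks positions 2-3-1, expanding outward from the peak — single-peaked.
Ballot type 2 (peak Aoki at position 3): ranking walks positions 3-2-1, expanding outward from the peak — single-peaked.
Ballot type 3 (peak Pham at position 1): ranking walks positions 1-2-3, expanding outward from the peak — single-peaked.
Every ranking is single-peaked on this axis.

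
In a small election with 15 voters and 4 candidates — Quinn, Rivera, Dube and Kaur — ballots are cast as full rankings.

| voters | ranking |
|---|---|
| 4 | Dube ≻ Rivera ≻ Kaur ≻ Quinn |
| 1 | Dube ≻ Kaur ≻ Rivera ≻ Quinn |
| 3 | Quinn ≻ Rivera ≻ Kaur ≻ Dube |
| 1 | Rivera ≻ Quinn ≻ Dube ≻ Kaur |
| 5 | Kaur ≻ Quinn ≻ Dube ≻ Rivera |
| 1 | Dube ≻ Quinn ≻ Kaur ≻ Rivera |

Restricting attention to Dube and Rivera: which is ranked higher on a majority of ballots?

Ballots ranking Dube above Rivera: 4 + 1 + 5 + 1 = 11.
Ballots ranking Rivera above Dube: 15 − 11 = 4.
Dube wins the head-to-head 11–4.

Dube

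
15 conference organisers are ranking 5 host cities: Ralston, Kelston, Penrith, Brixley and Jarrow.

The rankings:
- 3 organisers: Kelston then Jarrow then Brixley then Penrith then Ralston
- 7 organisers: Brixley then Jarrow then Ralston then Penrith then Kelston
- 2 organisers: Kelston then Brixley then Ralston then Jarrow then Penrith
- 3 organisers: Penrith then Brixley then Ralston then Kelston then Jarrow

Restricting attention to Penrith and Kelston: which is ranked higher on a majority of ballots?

Penrith

Ballots ranking Penrith above Kelston: 7 + 3 = 10.
Ballots ranking Kelston above Penrith: 15 − 10 = 5.
Penrith wins the head-to-head 10–5.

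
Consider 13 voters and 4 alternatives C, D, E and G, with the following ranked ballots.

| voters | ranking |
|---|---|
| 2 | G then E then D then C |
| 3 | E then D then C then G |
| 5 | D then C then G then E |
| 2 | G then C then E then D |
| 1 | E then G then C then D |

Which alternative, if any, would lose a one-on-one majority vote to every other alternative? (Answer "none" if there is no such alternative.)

none

Pairwise majorities:
C vs D: D, 10–3.
C vs E: C wins 7–6.
C vs G: 8 to 5, C.
D vs E: 5 for D, 8 for E — E by 8–5.
D vs G: D wins 8–5.
E vs G: G wins 9–4.
Every alternative wins at least one matchup (C beats E; D beats C; E beats D; G beats E), so there is no Condorcet loser.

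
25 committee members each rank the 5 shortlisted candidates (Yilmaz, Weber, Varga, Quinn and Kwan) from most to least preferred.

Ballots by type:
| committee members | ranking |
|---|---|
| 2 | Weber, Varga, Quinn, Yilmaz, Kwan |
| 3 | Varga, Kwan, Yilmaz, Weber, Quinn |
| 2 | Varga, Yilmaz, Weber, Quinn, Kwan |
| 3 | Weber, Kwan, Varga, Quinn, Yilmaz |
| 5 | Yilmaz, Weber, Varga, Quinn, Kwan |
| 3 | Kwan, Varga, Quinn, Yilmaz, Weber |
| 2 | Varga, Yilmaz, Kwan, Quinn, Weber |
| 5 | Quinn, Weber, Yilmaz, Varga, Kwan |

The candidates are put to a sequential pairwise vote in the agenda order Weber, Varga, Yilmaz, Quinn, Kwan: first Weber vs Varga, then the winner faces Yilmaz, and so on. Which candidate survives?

Quinn

Round 1: Weber vs Varga — 15–10, Weber advances.
Round 2: Weber vs Yilmaz — 10–15, Yilmaz advances.
Round 3: Yilmaz vs Quinn — 12–13, Quinn advances.
Round 4: Quinn vs Kwan — 14–11, Quinn advances.
The agenda winner is Quinn.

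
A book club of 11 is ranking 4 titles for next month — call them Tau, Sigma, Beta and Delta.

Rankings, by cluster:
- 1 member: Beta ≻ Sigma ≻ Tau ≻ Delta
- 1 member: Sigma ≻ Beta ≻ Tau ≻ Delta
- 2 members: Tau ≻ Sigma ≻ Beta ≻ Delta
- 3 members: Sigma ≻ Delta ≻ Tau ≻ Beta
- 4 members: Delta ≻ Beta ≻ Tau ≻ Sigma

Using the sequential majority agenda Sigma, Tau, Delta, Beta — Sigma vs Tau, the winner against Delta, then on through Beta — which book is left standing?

Round 1: Sigma vs Tau — 5–6, Tau advances.
Round 2: Tau vs Delta — 4–7, Delta advances.
Round 3: Delta vs Beta — 7–4, Delta advances.
Delta survives the agenda.

Delta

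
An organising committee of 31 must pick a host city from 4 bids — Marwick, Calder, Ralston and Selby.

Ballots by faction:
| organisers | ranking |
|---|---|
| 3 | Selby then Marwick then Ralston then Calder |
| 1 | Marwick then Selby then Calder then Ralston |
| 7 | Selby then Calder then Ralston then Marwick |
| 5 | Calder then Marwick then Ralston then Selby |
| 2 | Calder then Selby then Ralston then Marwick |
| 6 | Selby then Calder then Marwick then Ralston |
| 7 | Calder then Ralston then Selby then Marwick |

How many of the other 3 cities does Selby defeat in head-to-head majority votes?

3

Selby against each rival (31 organisers):
Selby vs Marwick: Selby wins 25–6.
Selby vs Calder: Selby wins 17–14.
Selby–Ralston: Selby 19–12.
Selby beats Marwick, Calder, Ralston — 3 pairwise wins.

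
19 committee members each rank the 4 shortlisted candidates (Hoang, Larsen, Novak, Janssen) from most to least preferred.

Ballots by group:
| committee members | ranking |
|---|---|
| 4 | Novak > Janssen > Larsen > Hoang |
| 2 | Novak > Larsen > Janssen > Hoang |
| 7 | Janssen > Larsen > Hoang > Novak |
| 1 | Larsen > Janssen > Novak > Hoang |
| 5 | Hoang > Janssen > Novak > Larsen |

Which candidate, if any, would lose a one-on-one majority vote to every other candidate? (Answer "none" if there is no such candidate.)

none

Head-to-head results (19 committee members):
Hoang vs Larsen: Larsen, 14–5.
Hoang–Novak: Hoang 12–7.
Hoang vs Janssen: Hoang preferred on 5 ballots; Janssen wins 14–5.
Larsen vs Novak: 7+1 = 8 for Larsen, 11 for Novak — Novak by 11–8.
Larsen–Janssen: Janssen 16–3.
Novak–Janssen: Janssen 13–6.
No candidate is winless: Hoang beats Novak; Larsen beats Hoang; Novak beats Larsen; Janssen beats Hoang. There is no Condorcet loser.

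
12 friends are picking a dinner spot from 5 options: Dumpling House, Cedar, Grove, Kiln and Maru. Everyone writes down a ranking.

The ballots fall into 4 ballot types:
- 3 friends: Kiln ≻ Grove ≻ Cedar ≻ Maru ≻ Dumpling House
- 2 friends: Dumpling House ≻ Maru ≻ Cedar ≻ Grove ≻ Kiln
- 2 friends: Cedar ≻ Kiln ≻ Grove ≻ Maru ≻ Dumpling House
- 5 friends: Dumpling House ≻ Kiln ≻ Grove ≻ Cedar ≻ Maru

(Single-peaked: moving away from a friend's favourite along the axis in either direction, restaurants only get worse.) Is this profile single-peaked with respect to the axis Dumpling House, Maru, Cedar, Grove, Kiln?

no

Axis positions: Dumpling House=1, Maru=2, Cedar=3, Grove=4, Kiln=5.
Ballot type 1 (peak Kiln at position 5): ranking walks positions 5-4-3-2-1, expanding outward from the peak — single-peaked.
Ballot type 2 (peak Dumpling House at position 1): ranking walks positions 1-2-3-4-5, expanding outward from the peak — single-peaked.
Ballot type 3: ranking walks positions 3-5-4-2-1; Kiln is ranked above Grove even though Grove lies between Kiln and the peak Cedar on the axis — preferences dip and rise again. Not single-peaked.
Ballot type 4: ranking walks positions 1-5-4-3-2; Kiln is ranked above Maru even though Maru lies between Kiln and the peak Dumpling House on the axis — preferences dip and rise again. Not single-peaked.
Ballot type 3 violates single-peakedness, so the profile is not single-peaked on this axis.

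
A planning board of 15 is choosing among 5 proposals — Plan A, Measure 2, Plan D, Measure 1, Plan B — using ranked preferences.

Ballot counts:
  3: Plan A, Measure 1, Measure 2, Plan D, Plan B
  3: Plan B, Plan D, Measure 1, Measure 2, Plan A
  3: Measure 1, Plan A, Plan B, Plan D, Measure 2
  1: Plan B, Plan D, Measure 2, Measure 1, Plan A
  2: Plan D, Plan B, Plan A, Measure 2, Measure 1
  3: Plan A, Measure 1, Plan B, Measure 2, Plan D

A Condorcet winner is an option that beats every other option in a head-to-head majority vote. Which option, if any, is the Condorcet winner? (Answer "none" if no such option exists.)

Plan A

Check each pair by majority over 15 ballots:
Plan A vs Measure 2: Plan A wins 11–4.
Plan A vs Plan D: Plan A wins 9–6.
Plan A vs Measure 1: Plan A, 8–7.
Plan A vs Plan B: Plan A, 9–6.
Measure 2 vs Plan D: Plan D wins 9–6.
Measure 2 vs Measure 1: Measure 1, 12–3.
Measure 2 vs Plan B: Plan B, 12–3.
Plan D vs Measure 1: Measure 1, 9–6.
Plan D vs Plan B: Plan B, 10–5.
Measure 1 vs Plan B: Measure 1 wins 9–6.
Plan A wins every pairwise contest, so Plan A is the Condorcet winner.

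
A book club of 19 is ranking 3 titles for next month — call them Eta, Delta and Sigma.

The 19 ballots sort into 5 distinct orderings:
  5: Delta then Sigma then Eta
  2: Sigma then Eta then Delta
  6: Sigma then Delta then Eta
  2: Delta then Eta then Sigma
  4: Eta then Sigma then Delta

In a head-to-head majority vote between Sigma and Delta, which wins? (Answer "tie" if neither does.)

Sigma

Ballots ranking Sigma above Delta: 2 + 6 + 4 = 12.
Ballots ranking Delta above Sigma: 19 − 12 = 7.
Sigma wins the head-to-head 12–7.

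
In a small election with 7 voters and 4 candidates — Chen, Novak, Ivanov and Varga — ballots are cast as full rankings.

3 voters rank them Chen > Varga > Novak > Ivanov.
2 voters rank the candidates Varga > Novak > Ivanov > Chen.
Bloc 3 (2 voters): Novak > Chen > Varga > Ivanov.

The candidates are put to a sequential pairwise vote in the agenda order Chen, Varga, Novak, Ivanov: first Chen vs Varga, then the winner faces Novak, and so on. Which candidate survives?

Novak

Round 1: Chen vs Varga — 5–2, Chen advances.
Round 2: Chen vs Novak — 3–4, Novak advances.
Round 3: Novak vs Ivanov — 7–0, Novak advances.
The agenda winner is Novak.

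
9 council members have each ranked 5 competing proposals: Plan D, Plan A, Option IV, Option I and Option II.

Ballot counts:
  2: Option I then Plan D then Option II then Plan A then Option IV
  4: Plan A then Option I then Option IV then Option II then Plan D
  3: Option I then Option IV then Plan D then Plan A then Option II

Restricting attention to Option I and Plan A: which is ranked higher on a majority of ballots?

Option I

Ballots ranking Option I above Plan A: 2 + 3 = 5.
Ballots ranking Plan A above Option I: 9 − 5 = 4.
Option I wins the head-to-head 5–4.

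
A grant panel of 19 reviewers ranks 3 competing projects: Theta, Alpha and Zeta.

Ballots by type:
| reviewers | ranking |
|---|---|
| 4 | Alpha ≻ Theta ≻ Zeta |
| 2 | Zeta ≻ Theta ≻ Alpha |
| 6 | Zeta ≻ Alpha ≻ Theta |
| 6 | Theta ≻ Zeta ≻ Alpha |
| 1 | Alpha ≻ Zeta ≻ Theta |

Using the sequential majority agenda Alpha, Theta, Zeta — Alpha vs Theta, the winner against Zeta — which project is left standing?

Round 1: Alpha vs Theta — 11–8, Alpha advances.
Round 2: Alpha vs Zeta — 5–14, Zeta advances.
The agenda winner is Zeta.

Zeta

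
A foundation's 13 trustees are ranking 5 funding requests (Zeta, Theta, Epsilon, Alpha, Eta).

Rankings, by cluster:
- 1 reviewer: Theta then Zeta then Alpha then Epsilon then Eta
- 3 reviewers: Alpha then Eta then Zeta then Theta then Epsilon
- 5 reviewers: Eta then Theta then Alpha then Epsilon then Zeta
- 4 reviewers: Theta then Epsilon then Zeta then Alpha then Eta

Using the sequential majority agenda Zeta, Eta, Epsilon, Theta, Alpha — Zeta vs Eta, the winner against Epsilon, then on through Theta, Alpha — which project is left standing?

Alpha

Round 1: Zeta vs Eta — 5–8, Eta advances.
Round 2: Eta vs Epsilon — 8–5, Eta advances.
Round 3: Eta vs Theta — 8–5, Eta advances.
Round 4: Eta vs Alpha — 5–8, Alpha advances.
Alpha survives the agenda.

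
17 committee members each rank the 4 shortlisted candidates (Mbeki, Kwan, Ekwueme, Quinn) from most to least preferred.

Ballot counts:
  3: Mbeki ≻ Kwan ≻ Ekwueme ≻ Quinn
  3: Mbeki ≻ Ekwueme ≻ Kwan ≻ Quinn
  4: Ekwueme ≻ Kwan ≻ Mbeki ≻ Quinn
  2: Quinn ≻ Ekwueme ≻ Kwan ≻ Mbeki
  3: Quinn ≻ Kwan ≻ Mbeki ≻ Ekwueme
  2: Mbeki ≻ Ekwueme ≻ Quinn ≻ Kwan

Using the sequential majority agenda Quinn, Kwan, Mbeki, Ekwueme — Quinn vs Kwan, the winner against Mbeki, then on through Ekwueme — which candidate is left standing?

Ekwueme

Round 1: Quinn vs Kwan — 7–10, Kwan advances.
Round 2: Kwan vs Mbeki — 9–8, Kwan advances.
Round 3: Kwan vs Ekwueme — 6–11, Ekwueme advances.
Ekwueme survives the agenda.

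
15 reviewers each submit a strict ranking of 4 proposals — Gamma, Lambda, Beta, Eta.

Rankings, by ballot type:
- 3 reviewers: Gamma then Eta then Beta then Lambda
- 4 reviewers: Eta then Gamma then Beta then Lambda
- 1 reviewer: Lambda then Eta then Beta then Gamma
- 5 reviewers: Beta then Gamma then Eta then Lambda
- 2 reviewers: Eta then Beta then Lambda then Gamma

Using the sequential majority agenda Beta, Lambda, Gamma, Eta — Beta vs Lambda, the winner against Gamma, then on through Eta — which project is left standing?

Eta

Round 1: Beta vs Lambda — 14–1, Beta advances.
Round 2: Beta vs Gamma — 8–7, Beta advances.
Round 3: Beta vs Eta — 5–10, Eta advances.
Eta survives the agenda.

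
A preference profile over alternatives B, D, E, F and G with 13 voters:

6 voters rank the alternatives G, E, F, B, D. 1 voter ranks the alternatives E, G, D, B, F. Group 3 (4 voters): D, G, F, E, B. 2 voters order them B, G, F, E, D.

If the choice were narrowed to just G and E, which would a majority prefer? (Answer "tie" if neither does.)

G

Ballots ranking G above E: 6 + 4 + 2 = 12.
Ballots ranking E above G: 13 − 12 = 1.
G wins the head-to-head 12–1.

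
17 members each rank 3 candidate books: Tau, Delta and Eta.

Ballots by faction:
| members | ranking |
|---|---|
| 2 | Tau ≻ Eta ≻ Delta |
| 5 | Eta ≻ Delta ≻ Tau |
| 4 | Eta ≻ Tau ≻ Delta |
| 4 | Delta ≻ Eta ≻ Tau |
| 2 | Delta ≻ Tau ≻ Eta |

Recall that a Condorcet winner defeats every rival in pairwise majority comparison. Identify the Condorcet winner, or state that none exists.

Check each pair by majority over 17 ballots:
Tau–Delta: Delta 11–6.
Tau vs Eta: Tau is ranked higher on 2+2 = 4 ballots, Eta on 13. Eta wins 13–4.
Delta vs Eta: Delta preferred on 4+2 = 6 ballots; Eta wins 11–6.
Only Eta has no losses; Eta is the Condorcet winner.

Eta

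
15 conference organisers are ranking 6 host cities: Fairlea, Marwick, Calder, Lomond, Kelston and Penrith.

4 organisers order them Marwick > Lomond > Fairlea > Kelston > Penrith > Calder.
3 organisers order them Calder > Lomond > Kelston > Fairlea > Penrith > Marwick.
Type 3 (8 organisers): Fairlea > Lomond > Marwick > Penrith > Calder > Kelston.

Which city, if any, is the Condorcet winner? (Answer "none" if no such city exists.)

Fairlea

Pairwise majorities:
Fairlea vs Marwick: Fairlea wins 11–4.
Fairlea vs Calder: Fairlea, 12–3.
Fairlea vs Lomond: Fairlea wins 8–7.
Fairlea vs Kelston: Fairlea, 12–3.
Fairlea–Penrith: Fairlea 15–0.
Marwick–Calder: Marwick 12–3.
Marwick vs Lomond: 4 for Marwick, 11 for Lomond — Lomond by 11–4.
Marwick vs Kelston: Marwick wins 12–3.
Marwick vs Penrith: Marwick wins 12–3.
Calder vs Lomond: Lomond wins 12–3.
Calder vs Kelston: 3+8 = 11 for Calder, 4 for Kelston — Calder by 11–4.
Calder–Penrith: Penrith 12–3.
Lomond vs Kelston: Lomond, 15–0.
Lomond vs Penrith: Lomond wins 15–0.
Kelston–Penrith: Penrith 8–7.
Fairlea beats each of Marwick, Calder, Lomond, Kelston, Penrith — Fairlea is the Condorcet winner.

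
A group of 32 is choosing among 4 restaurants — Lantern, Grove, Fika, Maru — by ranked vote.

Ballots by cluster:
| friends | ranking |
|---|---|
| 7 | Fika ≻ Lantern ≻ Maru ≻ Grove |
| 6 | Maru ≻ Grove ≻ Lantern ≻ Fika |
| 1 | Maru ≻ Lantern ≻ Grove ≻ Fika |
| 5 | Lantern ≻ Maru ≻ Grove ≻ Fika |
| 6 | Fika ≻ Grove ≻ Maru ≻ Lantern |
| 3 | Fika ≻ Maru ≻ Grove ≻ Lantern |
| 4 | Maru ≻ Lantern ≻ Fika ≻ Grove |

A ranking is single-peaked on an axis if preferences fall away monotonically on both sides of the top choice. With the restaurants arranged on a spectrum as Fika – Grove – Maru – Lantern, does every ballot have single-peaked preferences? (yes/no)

no

Axis positions: Fika=1, Grove=2, Maru=3, Lantern=4.
Cluster 1: ranking walks positions 1-4-3-2; Lantern is ranked above Grove even though Grove lies between Lantern and the peak Fika on the axis — preferences dip and rise again. Not single-peaked.
Cluster 2 (peak Maru at position 3): ranking walks positions 3-2-4-1, expanding outward from the peak — single-peaked.
Cluster 3 (peak Maru at position 3): ranking walks positions 3-4-2-1, expanding outward from the peak — single-peaked.
Cluster 4 (peak Lantern at position 4): ranking walks positions 4-3-2-1, expanding outward from the peak — single-peaked.
Cluster 5 (peak Fika at position 1): ranking walks positions 1-2-3-4, expanding outward from the peak — single-peaked.
Cluster 6: ranking walks positions 1-3-2-4; Maru is ranked above Grove even though Grove lies between Maru and the peak Fika on the axis — preferences dip and rise again. Not single-peaked.
Cluster 7: ranking walks positions 3-4-1-2; Fika is ranked above Grove even though Grove lies between Fika and the peak Maru on the axis — preferences dip and rise again. Not single-peaked.
Cluster 1 violates single-peakedness, so the profile is not single-peaked on this axis.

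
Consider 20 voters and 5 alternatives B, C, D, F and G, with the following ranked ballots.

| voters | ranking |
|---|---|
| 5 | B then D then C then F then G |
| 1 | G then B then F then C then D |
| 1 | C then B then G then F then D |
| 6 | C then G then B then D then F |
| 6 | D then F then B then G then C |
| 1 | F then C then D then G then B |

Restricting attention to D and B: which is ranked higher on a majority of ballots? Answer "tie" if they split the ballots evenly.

B

Ballots ranking D above B: 6 + 1 = 7.
Ballots ranking B above D: 20 − 7 = 13.
B wins the head-to-head 13–7.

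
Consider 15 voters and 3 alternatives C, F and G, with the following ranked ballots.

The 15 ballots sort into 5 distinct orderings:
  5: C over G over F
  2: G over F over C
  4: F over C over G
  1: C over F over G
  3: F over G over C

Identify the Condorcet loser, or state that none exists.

G

Pairwise majorities:
C vs F: F, 9–6.
C vs G: 10 to 5, C.
F vs G: 8 to 7, F.
G is beaten in every head-to-head and is the Condorcet loser.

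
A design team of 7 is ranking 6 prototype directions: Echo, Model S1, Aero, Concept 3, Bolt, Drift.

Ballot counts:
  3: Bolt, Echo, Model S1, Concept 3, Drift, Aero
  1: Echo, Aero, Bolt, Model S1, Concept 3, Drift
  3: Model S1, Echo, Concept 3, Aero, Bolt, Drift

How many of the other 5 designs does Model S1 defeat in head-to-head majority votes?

Model S1 against each rival (7 engineers):
Model S1 vs Echo: Model S1 preferred on 3 ballots; Echo wins 4–3.
Model S1 vs Aero: Model S1 preferred on 3+3 = 6 ballots; Model S1 wins 6–1.
Model S1 vs Concept 3: 3+1+3 = 7 for Model S1, 0 for Concept 3 — Model S1 by 7–0.
Model S1 vs Bolt: 3 for Model S1, 4 for Bolt — Bolt by 4–3.
Model S1 vs Drift: Model S1 preferred on 3+1+3 = 7 ballots; Model S1 wins 7–0.
Model S1 beats Aero, Concept 3, Drift; loses to Echo, Bolt — 3 pairwise wins.

3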